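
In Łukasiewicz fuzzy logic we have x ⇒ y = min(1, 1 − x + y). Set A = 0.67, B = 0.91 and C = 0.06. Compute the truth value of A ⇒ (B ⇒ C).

B ⇒ C = min(1, 1 − 0.91 + 0.06) = min(1, 0.15) = 0.15
A ⇒ (B ⇒ C) = min(1, 1 − 0.67 + 0.15) = min(1, 0.48) = 0.48

0.48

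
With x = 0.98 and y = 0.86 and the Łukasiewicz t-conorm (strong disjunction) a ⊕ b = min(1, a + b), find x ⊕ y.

1.00

x ⊕ y = min(1, 0.98 + 0.86) = min(1, 1.84) = 1.00
For comparison, the Gödel t-conorm max(a, b) would give 0.98.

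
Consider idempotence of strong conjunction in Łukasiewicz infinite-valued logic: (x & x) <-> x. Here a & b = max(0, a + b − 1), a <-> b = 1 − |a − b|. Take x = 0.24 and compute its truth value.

x & x = max(0, 0.24 + 0.24 − 1) = max(0, -0.52) = 0.00
(x & x) <-> x = 1 − |0.00 − 0.24| = 1 − 0.24 = 0.76
(The value 0.76 < 1 shows this instance is not satisfied; fails in Ł∞ since a ⊗ a = max(0, 2a−1) ≠ a in general.)

0.76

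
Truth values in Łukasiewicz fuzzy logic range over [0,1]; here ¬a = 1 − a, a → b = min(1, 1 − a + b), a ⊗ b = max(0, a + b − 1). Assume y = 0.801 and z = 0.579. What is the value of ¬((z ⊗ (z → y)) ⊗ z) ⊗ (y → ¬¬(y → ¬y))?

z → y = min(1, 1 − 0.579 + 0.801) = min(1, 1.222) = 1.000
z ⊗ (z → y) = max(0, 0.579 + 1.000 − 1) = max(0, 0.579) = 0.579
(z ⊗ (z → y)) ⊗ z = max(0, 0.579 + 0.579 − 1) = max(0, 0.158) = 0.158
¬((z ⊗ (z → y)) ⊗ z) = 1 − 0.158 = 0.842
¬y = 1 − 0.801 = 0.199
y → ¬y = min(1, 1 − 0.801 + 0.199) = min(1, 0.398) = 0.398
¬(y → ¬y) = 1 − 0.398 = 0.602
¬¬(y → ¬y) = 1 − 0.602 = 0.398
y → ¬¬(y → ¬y) = min(1, 1 − 0.801 + 0.398) = min(1, 0.597) = 0.597
¬((z ⊗ (z → y)) ⊗ z) ⊗ (y → ¬¬(y → ¬y)) = max(0, 0.842 + 0.597 − 1) = max(0, 0.439) = 0.439

0.439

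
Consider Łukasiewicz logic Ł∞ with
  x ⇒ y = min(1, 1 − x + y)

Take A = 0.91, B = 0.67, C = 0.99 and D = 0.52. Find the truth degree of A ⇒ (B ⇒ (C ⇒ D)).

0.95

C ⇒ D = min(1, 1 − 0.99 + 0.52) = min(1, 0.53) = 0.53
B ⇒ (C ⇒ D) = min(1, 1 − 0.67 + 0.53) = min(1, 0.86) = 0.86
A ⇒ (B ⇒ (C ⇒ D)) = min(1, 1 − 0.91 + 0.86) = min(1, 0.95) = 0.95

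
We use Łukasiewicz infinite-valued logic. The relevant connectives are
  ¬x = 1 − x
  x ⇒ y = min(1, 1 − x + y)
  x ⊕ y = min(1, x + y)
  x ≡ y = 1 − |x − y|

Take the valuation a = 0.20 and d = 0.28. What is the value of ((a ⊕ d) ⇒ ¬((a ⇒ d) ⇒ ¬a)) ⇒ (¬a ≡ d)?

0.76

a ⊕ d = min(1, 0.20 + 0.28) = min(1, 0.48) = 0.48
a ⇒ d = min(1, 1 − 0.20 + 0.28) = min(1, 1.08) = 1.00
¬a = 1 − 0.20 = 0.80
(a ⇒ d) ⇒ ¬a = min(1, 1 − 1.00 + 0.80) = min(1, 0.80) = 0.80
¬((a ⇒ d) ⇒ ¬a) = 1 − 0.80 = 0.20
(a ⊕ d) ⇒ ¬((a ⇒ d) ⇒ ¬a) = min(1, 1 − 0.48 + 0.20) = min(1, 0.72) = 0.72
¬a ≡ d = 1 − |0.80 − 0.28| = 1 − 0.52 = 0.48
((a ⊕ d) ⇒ ¬((a ⇒ d) ⇒ ¬a)) ⇒ (¬a ≡ d) = min(1, 1 − 0.72 + 0.48) = min(1, 0.76) = 0.76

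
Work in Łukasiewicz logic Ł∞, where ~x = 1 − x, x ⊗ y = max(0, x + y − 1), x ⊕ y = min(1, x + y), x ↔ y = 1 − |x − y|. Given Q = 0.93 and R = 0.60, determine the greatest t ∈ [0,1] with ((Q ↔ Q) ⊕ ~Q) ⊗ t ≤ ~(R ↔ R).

0.00

Q ↔ Q = 1 − |0.93 − 0.93| = 1 − 0.00 = 1.00
~Q = 1 − 0.93 = 0.07
(Q ↔ Q) ⊕ ~Q = min(1, 1.00 + 0.07) = min(1, 1.07) = 1.00
So the left factor is (Q ↔ Q) ⊕ ~Q = 1.00.
R ↔ R = 1 − |0.60 − 0.60| = 1 − 0.00 = 1.00
~(R ↔ R) = 1 − 1.00 = 0.00
So the right-hand bound is ~(R ↔ R) = 0.00.
The residuum of the Łukasiewicz t-norm gives the supremum: min(1, 1 − 1.00 + 0.00).
1 − 1.00 + 0.00 = 0.00, so t = min(1, 0.00) = 0.00.
Check: 1.00 ⊗ 0.00 = max(0, 0.00) = 0.00 ≤ 0.00.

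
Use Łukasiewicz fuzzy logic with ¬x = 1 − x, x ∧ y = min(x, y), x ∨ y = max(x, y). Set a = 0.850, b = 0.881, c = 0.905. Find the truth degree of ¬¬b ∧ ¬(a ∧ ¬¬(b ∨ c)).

¬b = 1 − 0.881 = 0.119
¬¬b = 1 − 0.119 = 0.881
b ∨ c = max(0.881, 0.905) = 0.905
¬(b ∨ c) = 1 − 0.905 = 0.095
¬¬(b ∨ c) = 1 − 0.095 = 0.905
a ∧ ¬¬(b ∨ c) = min(0.850, 0.905) = 0.850
¬(a ∧ ¬¬(b ∨ c)) = 1 − 0.850 = 0.150
¬¬b ∧ ¬(a ∧ ¬¬(b ∨ c)) = min(0.881, 0.150) = 0.150

0.150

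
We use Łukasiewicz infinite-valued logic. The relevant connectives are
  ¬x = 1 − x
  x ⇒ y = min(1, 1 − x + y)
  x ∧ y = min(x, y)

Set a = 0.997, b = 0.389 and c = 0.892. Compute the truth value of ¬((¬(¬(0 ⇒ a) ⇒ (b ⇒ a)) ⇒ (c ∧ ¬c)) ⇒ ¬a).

0.997

0 ⇒ a = min(1, 1 − 0.000 + 0.997) = min(1, 1.997) = 1.000
¬(0 ⇒ a) = 1 − 1.000 = 0.000
b ⇒ a = min(1, 1 − 0.389 + 0.997) = min(1, 1.608) = 1.000
¬(0 ⇒ a) ⇒ (b ⇒ a) = min(1, 1 − 0.000 + 1.000) = min(1, 2.000) = 1.000
¬(¬(0 ⇒ a) ⇒ (b ⇒ a)) = 1 − 1.000 = 0.000
¬c = 1 − 0.892 = 0.108
c ∧ ¬c = min(0.892, 0.108) = 0.108
¬(¬(0 ⇒ a) ⇒ (b ⇒ a)) ⇒ (c ∧ ¬c) = min(1, 1 − 0.000 + 0.108) = min(1, 1.108) = 1.000
¬a = 1 − 0.997 = 0.003
(¬(¬(0 ⇒ a) ⇒ (b ⇒ a)) ⇒ (c ∧ ¬c)) ⇒ ¬a = min(1, 1 − 1.000 + 0.003) = min(1, 0.003) = 0.003
¬((¬(¬(0 ⇒ a) ⇒ (b ⇒ a)) ⇒ (c ∧ ¬c)) ⇒ ¬a) = 1 − 0.003 = 0.997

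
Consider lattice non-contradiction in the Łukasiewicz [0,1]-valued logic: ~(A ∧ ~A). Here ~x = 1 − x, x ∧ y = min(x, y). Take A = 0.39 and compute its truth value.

0.61

~A = 1 − 0.39 = 0.61
A ∧ ~A = min(0.39, 0.61) = 0.39
~(A ∧ ~A) = 1 − 0.39 = 0.61
(The value 0.61 < 1 shows this instance is not satisfied; not a Ł∞-tautology — its value is 1 − min(a, 1−a).)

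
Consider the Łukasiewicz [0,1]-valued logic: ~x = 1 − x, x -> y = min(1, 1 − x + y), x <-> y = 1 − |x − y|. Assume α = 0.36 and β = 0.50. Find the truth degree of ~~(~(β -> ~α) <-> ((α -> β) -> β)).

0.50

~α = 1 − 0.36 = 0.64
β -> ~α = min(1, 1 − 0.50 + 0.64) = min(1, 1.14) = 1.00
~(β -> ~α) = 1 − 1.00 = 0.00
α -> β = min(1, 1 − 0.36 + 0.50) = min(1, 1.14) = 1.00
(α -> β) -> β = min(1, 1 − 1.00 + 0.50) = min(1, 0.50) = 0.50
~(β -> ~α) <-> ((α -> β) -> β) = 1 − |0.00 − 0.50| = 1 − 0.50 = 0.50
~(~(β -> ~α) <-> ((α -> β) -> β)) = 1 − 0.50 = 0.50
~~(~(β -> ~α) <-> ((α -> β) -> β)) = 1 − 0.50 = 0.50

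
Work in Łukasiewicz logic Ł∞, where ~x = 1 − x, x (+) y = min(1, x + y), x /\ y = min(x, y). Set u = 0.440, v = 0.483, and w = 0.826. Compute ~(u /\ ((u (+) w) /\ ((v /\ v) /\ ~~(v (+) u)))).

u (+) w = min(1, 0.440 + 0.826) = min(1, 1.266) = 1.000
v /\ v = min(0.483, 0.483) = 0.483
v (+) u = min(1, 0.483 + 0.440) = min(1, 0.923) = 0.923
~(v (+) u) = 1 − 0.923 = 0.077
~~(v (+) u) = 1 − 0.077 = 0.923
(v /\ v) /\ ~~(v (+) u) = min(0.483, 0.923) = 0.483
(u (+) w) /\ ((v /\ v) /\ ~~(v (+) u)) = min(1.000, 0.483) = 0.483
u /\ ((u (+) w) /\ ((v /\ v) /\ ~~(v (+) u))) = min(0.440, 0.483) = 0.440
~(u /\ ((u (+) w) /\ ((v /\ v) /\ ~~(v (+) u)))) = 1 − 0.440 = 0.560

0.560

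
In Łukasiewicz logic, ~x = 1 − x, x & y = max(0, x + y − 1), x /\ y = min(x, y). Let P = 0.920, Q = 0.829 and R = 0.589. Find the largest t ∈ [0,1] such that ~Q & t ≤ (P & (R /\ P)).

~Q = 1 − 0.829 = 0.171
So the left factor is ~Q = 0.171.
R /\ P = min(0.589, 0.920) = 0.589
P & (R /\ P) = max(0, 0.920 + 0.589 − 1) = max(0, 0.509) = 0.509
So the right-hand bound is P & (R /\ P) = 0.509.
The residuum of the Łukasiewicz t-norm gives the supremum: min(1, 1 − 0.171 + 0.509).
1 − 0.171 + 0.509 = 1.338, so t = min(1, 1.338) = 1.000.
Check: 0.171 & 1.000 = max(0, 0.171) = 0.171 ≤ 0.509.

1.000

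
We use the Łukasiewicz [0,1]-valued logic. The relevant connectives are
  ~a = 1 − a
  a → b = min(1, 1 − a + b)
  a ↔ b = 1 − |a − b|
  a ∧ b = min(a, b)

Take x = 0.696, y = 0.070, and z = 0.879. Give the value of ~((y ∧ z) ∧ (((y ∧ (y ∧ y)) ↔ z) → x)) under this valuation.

y ∧ z = min(0.070, 0.879) = 0.070
y ∧ y = min(0.070, 0.070) = 0.070
y ∧ (y ∧ y) = min(0.070, 0.070) = 0.070
(y ∧ (y ∧ y)) ↔ z = 1 − |0.070 − 0.879| = 1 − 0.809 = 0.191
((y ∧ (y ∧ y)) ↔ z) → x = min(1, 1 − 0.191 + 0.696) = min(1, 1.505) = 1.000
(y ∧ z) ∧ (((y ∧ (y ∧ y)) ↔ z) → x) = min(0.070, 1.000) = 0.070
~((y ∧ z) ∧ (((y ∧ (y ∧ y)) ↔ z) → x)) = 1 − 0.070 = 0.930

0.930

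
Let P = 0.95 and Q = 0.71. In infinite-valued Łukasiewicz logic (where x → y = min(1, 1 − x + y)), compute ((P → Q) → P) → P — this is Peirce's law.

0.95

P → Q = min(1, 1 − 0.95 + 0.71) = min(1, 0.76) = 0.76
(P → Q) → P = min(1, 1 − 0.76 + 0.95) = min(1, 1.19) = 1.00
((P → Q) → P) → P = min(1, 1 − 1.00 + 0.95) = min(1, 0.95) = 0.95
(The value 0.95 < 1 shows this instance is not satisfied; not a Ł∞-tautology in general.)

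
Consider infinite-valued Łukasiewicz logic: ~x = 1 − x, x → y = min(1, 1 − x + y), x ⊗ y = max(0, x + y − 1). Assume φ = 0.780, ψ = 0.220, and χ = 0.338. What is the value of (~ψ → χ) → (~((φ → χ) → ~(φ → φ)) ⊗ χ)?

0.442

~ψ = 1 − 0.220 = 0.780
~ψ → χ = min(1, 1 − 0.780 + 0.338) = min(1, 0.558) = 0.558
φ → χ = min(1, 1 − 0.780 + 0.338) = min(1, 0.558) = 0.558
φ → φ = min(1, 1 − 0.780 + 0.780) = min(1, 1.000) = 1.000
~(φ → φ) = 1 − 1.000 = 0.000
(φ → χ) → ~(φ → φ) = min(1, 1 − 0.558 + 0.000) = min(1, 0.442) = 0.442
~((φ → χ) → ~(φ → φ)) = 1 − 0.442 = 0.558
~((φ → χ) → ~(φ → φ)) ⊗ χ = max(0, 0.558 + 0.338 − 1) = max(0, -0.104) = 0.000
(~ψ → χ) → (~((φ → χ) → ~(φ → φ)) ⊗ χ) = min(1, 1 − 0.558 + 0.000) = min(1, 0.442) = 0.442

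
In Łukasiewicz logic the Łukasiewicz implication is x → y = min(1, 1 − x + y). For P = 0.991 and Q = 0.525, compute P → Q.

P → Q = min(1, 1 − 0.991 + 0.525) = min(1, 0.534) = 0.534
For comparison, the Gödel implication (1 if x ≤ y else y) would give 0.525.

0.534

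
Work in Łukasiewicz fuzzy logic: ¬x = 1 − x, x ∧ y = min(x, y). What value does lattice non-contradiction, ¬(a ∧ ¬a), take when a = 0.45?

¬a = 1 − 0.45 = 0.55
a ∧ ¬a = min(0.45, 0.55) = 0.45
¬(a ∧ ¬a) = 1 − 0.45 = 0.55
(The value 0.55 < 1 shows this instance is not satisfied; not a Ł∞-tautology — its value is 1 − min(a, 1−a).)

0.55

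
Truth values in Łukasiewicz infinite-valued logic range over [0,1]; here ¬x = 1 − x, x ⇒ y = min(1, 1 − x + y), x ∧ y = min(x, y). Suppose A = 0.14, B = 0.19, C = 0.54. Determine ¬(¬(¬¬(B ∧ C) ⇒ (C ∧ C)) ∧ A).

B ∧ C = min(0.19, 0.54) = 0.19
¬(B ∧ C) = 1 − 0.19 = 0.81
¬¬(B ∧ C) = 1 − 0.81 = 0.19
C ∧ C = min(0.54, 0.54) = 0.54
¬¬(B ∧ C) ⇒ (C ∧ C) = min(1, 1 − 0.19 + 0.54) = min(1, 1.35) = 1.00
¬(¬¬(B ∧ C) ⇒ (C ∧ C)) = 1 − 1.00 = 0.00
¬(¬¬(B ∧ C) ⇒ (C ∧ C)) ∧ A = min(0.00, 0.14) = 0.00
¬(¬(¬¬(B ∧ C) ⇒ (C ∧ C)) ∧ A) = 1 − 0.00 = 1.00

1.00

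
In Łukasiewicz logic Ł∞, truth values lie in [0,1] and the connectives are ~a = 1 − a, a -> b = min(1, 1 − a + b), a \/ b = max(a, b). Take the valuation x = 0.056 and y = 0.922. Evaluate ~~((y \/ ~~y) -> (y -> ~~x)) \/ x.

~y = 1 − 0.922 = 0.078
~~y = 1 − 0.078 = 0.922
y \/ ~~y = max(0.922, 0.922) = 0.922
~x = 1 − 0.056 = 0.944
~~x = 1 − 0.944 = 0.056
y -> ~~x = min(1, 1 − 0.922 + 0.056) = min(1, 0.134) = 0.134
(y \/ ~~y) -> (y -> ~~x) = min(1, 1 − 0.922 + 0.134) = min(1, 0.212) = 0.212
~((y \/ ~~y) -> (y -> ~~x)) = 1 − 0.212 = 0.788
~~((y \/ ~~y) -> (y -> ~~x)) = 1 − 0.788 = 0.212
~~((y \/ ~~y) -> (y -> ~~x)) \/ x = max(0.212, 0.056) = 0.212

0.212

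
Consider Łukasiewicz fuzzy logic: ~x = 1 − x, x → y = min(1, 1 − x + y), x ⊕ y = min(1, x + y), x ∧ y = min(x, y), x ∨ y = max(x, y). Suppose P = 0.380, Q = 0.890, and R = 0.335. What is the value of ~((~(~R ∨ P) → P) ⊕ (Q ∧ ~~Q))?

~R = 1 − 0.335 = 0.665
~R ∨ P = max(0.665, 0.380) = 0.665
~(~R ∨ P) = 1 − 0.665 = 0.335
~(~R ∨ P) → P = min(1, 1 − 0.335 + 0.380) = min(1, 1.045) = 1.000
~Q = 1 − 0.890 = 0.110
~~Q = 1 − 0.110 = 0.890
Q ∧ ~~Q = min(0.890, 0.890) = 0.890
(~(~R ∨ P) → P) ⊕ (Q ∧ ~~Q) = min(1, 1.000 + 0.890) = min(1, 1.890) = 1.000
~((~(~R ∨ P) → P) ⊕ (Q ∧ ~~Q)) = 1 − 1.000 = 0.000

0.000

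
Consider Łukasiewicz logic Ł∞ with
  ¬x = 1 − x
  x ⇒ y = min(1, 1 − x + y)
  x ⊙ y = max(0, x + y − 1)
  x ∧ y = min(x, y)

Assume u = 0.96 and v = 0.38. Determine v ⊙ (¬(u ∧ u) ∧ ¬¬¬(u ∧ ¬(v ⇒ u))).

u ∧ u = min(0.96, 0.96) = 0.96
¬(u ∧ u) = 1 − 0.96 = 0.04
v ⇒ u = min(1, 1 − 0.38 + 0.96) = min(1, 1.58) = 1.00
¬(v ⇒ u) = 1 − 1.00 = 0.00
u ∧ ¬(v ⇒ u) = min(0.96, 0.00) = 0.00
¬(u ∧ ¬(v ⇒ u)) = 1 − 0.00 = 1.00
¬¬(u ∧ ¬(v ⇒ u)) = 1 − 1.00 = 0.00
¬¬¬(u ∧ ¬(v ⇒ u)) = 1 − 0.00 = 1.00
¬(u ∧ u) ∧ ¬¬¬(u ∧ ¬(v ⇒ u)) = min(0.04, 1.00) = 0.04
v ⊙ (¬(u ∧ u) ∧ ¬¬¬(u ∧ ¬(v ⇒ u))) = max(0, 0.38 + 0.04 − 1) = max(0, -0.58) = 0.00

0.00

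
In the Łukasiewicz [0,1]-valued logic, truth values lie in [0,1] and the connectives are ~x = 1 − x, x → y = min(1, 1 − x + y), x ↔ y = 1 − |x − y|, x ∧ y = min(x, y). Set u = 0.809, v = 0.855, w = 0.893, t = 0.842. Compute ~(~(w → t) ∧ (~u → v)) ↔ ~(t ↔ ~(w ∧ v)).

0.748

w → t = min(1, 1 − 0.893 + 0.842) = min(1, 0.949) = 0.949
~(w → t) = 1 − 0.949 = 0.051
~u = 1 − 0.809 = 0.191
~u → v = min(1, 1 − 0.191 + 0.855) = min(1, 1.664) = 1.000
~(w → t) ∧ (~u → v) = min(0.051, 1.000) = 0.051
~(~(w → t) ∧ (~u → v)) = 1 − 0.051 = 0.949
w ∧ v = min(0.893, 0.855) = 0.855
~(w ∧ v) = 1 − 0.855 = 0.145
t ↔ ~(w ∧ v) = 1 − |0.842 − 0.145| = 1 − 0.697 = 0.303
~(t ↔ ~(w ∧ v)) = 1 − 0.303 = 0.697
~(~(w → t) ∧ (~u → v)) ↔ ~(t ↔ ~(w ∧ v)) = 1 − |0.949 − 0.697| = 1 − 0.252 = 0.748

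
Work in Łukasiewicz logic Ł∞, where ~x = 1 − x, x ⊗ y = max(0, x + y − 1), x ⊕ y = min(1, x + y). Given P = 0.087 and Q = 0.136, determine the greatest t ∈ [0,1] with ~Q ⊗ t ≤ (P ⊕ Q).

~Q = 1 − 0.136 = 0.864
So the left factor is ~Q = 0.864.
P ⊕ Q = min(1, 0.087 + 0.136) = min(1, 0.223) = 0.223
So the right-hand bound is P ⊕ Q = 0.223.
The residuum of the Łukasiewicz t-norm gives the supremum: min(1, 1 − 0.864 + 0.223).
1 − 0.864 + 0.223 = 0.359, so t = min(1, 0.359) = 0.359.
Check: 0.864 ⊗ 0.359 = max(0, 0.223) = 0.223 ≤ 0.223.

0.359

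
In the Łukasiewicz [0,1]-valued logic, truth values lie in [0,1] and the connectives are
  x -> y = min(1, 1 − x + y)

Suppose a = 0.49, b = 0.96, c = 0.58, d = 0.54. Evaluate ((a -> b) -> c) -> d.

a -> b = min(1, 1 − 0.49 + 0.96) = min(1, 1.47) = 1.00
(a -> b) -> c = min(1, 1 − 1.00 + 0.58) = min(1, 0.58) = 0.58
((a -> b) -> c) -> d = min(1, 1 − 0.58 + 0.54) = min(1, 0.96) = 0.96

0.96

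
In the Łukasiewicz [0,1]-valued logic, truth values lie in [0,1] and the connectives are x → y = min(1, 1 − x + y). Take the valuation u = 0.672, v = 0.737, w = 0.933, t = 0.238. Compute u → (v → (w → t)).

w → t = min(1, 1 − 0.933 + 0.238) = min(1, 0.305) = 0.305
v → (w → t) = min(1, 1 − 0.737 + 0.305) = min(1, 0.568) = 0.568
u → (v → (w → t)) = min(1, 1 − 0.672 + 0.568) = min(1, 0.896) = 0.896

0.896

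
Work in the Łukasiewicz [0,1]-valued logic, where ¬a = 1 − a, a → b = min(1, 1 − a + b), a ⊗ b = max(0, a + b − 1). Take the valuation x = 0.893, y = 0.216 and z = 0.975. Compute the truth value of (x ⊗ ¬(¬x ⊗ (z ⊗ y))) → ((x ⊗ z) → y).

0.455

¬x = 1 − 0.893 = 0.107
z ⊗ y = max(0, 0.975 + 0.216 − 1) = max(0, 0.191) = 0.191
¬x ⊗ (z ⊗ y) = max(0, 0.107 + 0.191 − 1) = max(0, -0.702) = 0.000
¬(¬x ⊗ (z ⊗ y)) = 1 − 0.000 = 1.000
x ⊗ ¬(¬x ⊗ (z ⊗ y)) = max(0, 0.893 + 1.000 − 1) = max(0, 0.893) = 0.893
x ⊗ z = max(0, 0.893 + 0.975 − 1) = max(0, 0.868) = 0.868
(x ⊗ z) → y = min(1, 1 − 0.868 + 0.216) = min(1, 0.348) = 0.348
(x ⊗ ¬(¬x ⊗ (z ⊗ y))) → ((x ⊗ z) → y) = min(1, 1 − 0.893 + 0.348) = min(1, 0.455) = 0.455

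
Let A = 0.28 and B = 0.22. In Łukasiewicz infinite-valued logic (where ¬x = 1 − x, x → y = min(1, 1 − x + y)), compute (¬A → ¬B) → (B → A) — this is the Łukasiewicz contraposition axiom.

1.00

¬A = 1 − 0.28 = 0.72
¬B = 1 − 0.22 = 0.78
¬A → ¬B = min(1, 1 − 0.72 + 0.78) = min(1, 1.06) = 1.00
B → A = min(1, 1 − 0.22 + 0.28) = min(1, 1.06) = 1.00
(¬A → ¬B) → (B → A) = min(1, 1 − 1.00 + 1.00) = min(1, 1.00) = 1.00
(As expected: an axiom of Ł∞, always 1.)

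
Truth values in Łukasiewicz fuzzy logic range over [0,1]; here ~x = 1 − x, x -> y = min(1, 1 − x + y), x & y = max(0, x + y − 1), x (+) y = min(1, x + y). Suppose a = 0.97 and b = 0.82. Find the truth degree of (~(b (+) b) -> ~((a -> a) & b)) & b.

0.82

b (+) b = min(1, 0.82 + 0.82) = min(1, 1.64) = 1.00
~(b (+) b) = 1 − 1.00 = 0.00
a -> a = min(1, 1 − 0.97 + 0.97) = min(1, 1.00) = 1.00
(a -> a) & b = max(0, 1.00 + 0.82 − 1) = max(0, 0.82) = 0.82
~((a -> a) & b) = 1 − 0.82 = 0.18
~(b (+) b) -> ~((a -> a) & b) = min(1, 1 − 0.00 + 0.18) = min(1, 1.18) = 1.00
(~(b (+) b) -> ~((a -> a) & b)) & b = max(0, 1.00 + 0.82 − 1) = max(0, 0.82) = 0.82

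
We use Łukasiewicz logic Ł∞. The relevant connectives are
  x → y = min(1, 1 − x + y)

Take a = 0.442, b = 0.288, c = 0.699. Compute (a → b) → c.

a → b = min(1, 1 − 0.442 + 0.288) = min(1, 0.846) = 0.846
(a → b) → c = min(1, 1 − 0.846 + 0.699) = min(1, 0.853) = 0.853

0.853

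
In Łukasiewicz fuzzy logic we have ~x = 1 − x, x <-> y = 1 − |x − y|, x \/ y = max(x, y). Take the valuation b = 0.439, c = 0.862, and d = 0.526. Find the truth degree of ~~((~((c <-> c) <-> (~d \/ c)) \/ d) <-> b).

0.913

c <-> c = 1 − |0.862 − 0.862| = 1 − 0.000 = 1.000
~d = 1 − 0.526 = 0.474
~d \/ c = max(0.474, 0.862) = 0.862
(c <-> c) <-> (~d \/ c) = 1 − |1.000 − 0.862| = 1 − 0.138 = 0.862
~((c <-> c) <-> (~d \/ c)) = 1 − 0.862 = 0.138
~((c <-> c) <-> (~d \/ c)) \/ d = max(0.138, 0.526) = 0.526
(~((c <-> c) <-> (~d \/ c)) \/ d) <-> b = 1 − |0.526 − 0.439| = 1 − 0.087 = 0.913
~((~((c <-> c) <-> (~d \/ c)) \/ d) <-> b) = 1 − 0.913 = 0.087
~~((~((c <-> c) <-> (~d \/ c)) \/ d) <-> b) = 1 − 0.087 = 0.913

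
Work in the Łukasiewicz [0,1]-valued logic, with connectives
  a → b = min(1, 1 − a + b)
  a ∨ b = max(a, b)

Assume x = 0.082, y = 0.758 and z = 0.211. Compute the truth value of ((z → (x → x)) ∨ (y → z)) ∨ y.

1.000

x → x = min(1, 1 − 0.082 + 0.082) = min(1, 1.000) = 1.000
z → (x → x) = min(1, 1 − 0.211 + 1.000) = min(1, 1.789) = 1.000
y → z = min(1, 1 − 0.758 + 0.211) = min(1, 0.453) = 0.453
(z → (x → x)) ∨ (y → z) = max(1.000, 0.453) = 1.000
((z → (x → x)) ∨ (y → z)) ∨ y = max(1.000, 0.758) = 1.000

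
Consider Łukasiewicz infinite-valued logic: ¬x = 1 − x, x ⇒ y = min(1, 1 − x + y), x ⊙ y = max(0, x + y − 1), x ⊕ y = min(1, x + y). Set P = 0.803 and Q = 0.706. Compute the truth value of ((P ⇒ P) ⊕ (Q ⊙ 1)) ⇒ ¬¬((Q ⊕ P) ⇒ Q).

P ⇒ P = min(1, 1 − 0.803 + 0.803) = min(1, 1.000) = 1.000
Q ⊙ 1 = max(0, 0.706 + 1.000 − 1) = max(0, 0.706) = 0.706
(P ⇒ P) ⊕ (Q ⊙ 1) = min(1, 1.000 + 0.706) = min(1, 1.706) = 1.000
Q ⊕ P = min(1, 0.706 + 0.803) = min(1, 1.509) = 1.000
(Q ⊕ P) ⇒ Q = min(1, 1 − 1.000 + 0.706) = min(1, 0.706) = 0.706
¬((Q ⊕ P) ⇒ Q) = 1 − 0.706 = 0.294
¬¬((Q ⊕ P) ⇒ Q) = 1 − 0.294 = 0.706
((P ⇒ P) ⊕ (Q ⊙ 1)) ⇒ ¬¬((Q ⊕ P) ⇒ Q) = min(1, 1 − 1.000 + 0.706) = min(1, 0.706) = 0.706

0.706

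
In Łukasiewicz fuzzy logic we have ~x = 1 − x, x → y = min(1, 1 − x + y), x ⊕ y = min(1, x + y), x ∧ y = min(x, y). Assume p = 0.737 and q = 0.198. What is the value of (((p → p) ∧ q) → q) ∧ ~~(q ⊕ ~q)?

p → p = min(1, 1 − 0.737 + 0.737) = min(1, 1.000) = 1.000
(p → p) ∧ q = min(1.000, 0.198) = 0.198
((p → p) ∧ q) → q = min(1, 1 − 0.198 + 0.198) = min(1, 1.000) = 1.000
~q = 1 − 0.198 = 0.802
q ⊕ ~q = min(1, 0.198 + 0.802) = min(1, 1.000) = 1.000
~(q ⊕ ~q) = 1 − 1.000 = 0.000
~~(q ⊕ ~q) = 1 − 0.000 = 1.000
(((p → p) ∧ q) → q) ∧ ~~(q ⊕ ~q) = min(1.000, 1.000) = 1.000

1.000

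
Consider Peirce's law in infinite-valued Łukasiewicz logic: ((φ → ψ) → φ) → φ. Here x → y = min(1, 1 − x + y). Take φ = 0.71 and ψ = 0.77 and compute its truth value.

1.00

φ → ψ = min(1, 1 − 0.71 + 0.77) = min(1, 1.06) = 1.00
(φ → ψ) → φ = min(1, 1 − 1.00 + 0.71) = min(1, 0.71) = 0.71
((φ → ψ) → φ) → φ = min(1, 1 − 0.71 + 0.71) = min(1, 1.00) = 1.00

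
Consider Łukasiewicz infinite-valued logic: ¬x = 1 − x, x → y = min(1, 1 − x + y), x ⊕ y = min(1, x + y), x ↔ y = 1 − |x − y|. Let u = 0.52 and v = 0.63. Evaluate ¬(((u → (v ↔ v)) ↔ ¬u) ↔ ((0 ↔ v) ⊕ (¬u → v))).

v ↔ v = 1 − |0.63 − 0.63| = 1 − 0.00 = 1.00
u → (v ↔ v) = min(1, 1 − 0.52 + 1.00) = min(1, 1.48) = 1.00
¬u = 1 − 0.52 = 0.48
(u → (v ↔ v)) ↔ ¬u = 1 − |1.00 − 0.48| = 1 − 0.52 = 0.48
0 ↔ v = 1 − |0.00 − 0.63| = 1 − 0.63 = 0.37
¬u → v = min(1, 1 − 0.48 + 0.63) = min(1, 1.15) = 1.00
(0 ↔ v) ⊕ (¬u → v) = min(1, 0.37 + 1.00) = min(1, 1.37) = 1.00
((u → (v ↔ v)) ↔ ¬u) ↔ ((0 ↔ v) ⊕ (¬u → v)) = 1 − |0.48 − 1.00| = 1 − 0.52 = 0.48
¬(((u → (v ↔ v)) ↔ ¬u) ↔ ((0 ↔ v) ⊕ (¬u → v))) = 1 − 0.48 = 0.52

0.52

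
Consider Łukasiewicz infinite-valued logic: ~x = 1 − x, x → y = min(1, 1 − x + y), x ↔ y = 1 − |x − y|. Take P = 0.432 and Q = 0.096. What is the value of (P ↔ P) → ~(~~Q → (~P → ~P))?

P ↔ P = 1 − |0.432 − 0.432| = 1 − 0.000 = 1.000
~Q = 1 − 0.096 = 0.904
~~Q = 1 − 0.904 = 0.096
~P = 1 − 0.432 = 0.568
~P → ~P = min(1, 1 − 0.568 + 0.568) = min(1, 1.000) = 1.000
~~Q → (~P → ~P) = min(1, 1 − 0.096 + 1.000) = min(1, 1.904) = 1.000
~(~~Q → (~P → ~P)) = 1 − 1.000 = 0.000
(P ↔ P) → ~(~~Q → (~P → ~P)) = min(1, 1 − 1.000 + 0.000) = min(1, 0.000) = 0.000

0.000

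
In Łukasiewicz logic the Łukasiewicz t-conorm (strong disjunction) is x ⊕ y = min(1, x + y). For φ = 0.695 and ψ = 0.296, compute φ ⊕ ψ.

φ ⊕ ψ = min(1, 0.695 + 0.296) = min(1, 0.991) = 0.991
For comparison, the Gödel t-conorm max(x, y) would give 0.695.

0.991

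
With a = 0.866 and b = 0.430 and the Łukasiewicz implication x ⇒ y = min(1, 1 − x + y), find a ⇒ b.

0.564

a ⇒ b = min(1, 1 − 0.866 + 0.430) = min(1, 0.564) = 0.564
For comparison, the Gödel implication (1 if x ≤ y else y) would give 0.430.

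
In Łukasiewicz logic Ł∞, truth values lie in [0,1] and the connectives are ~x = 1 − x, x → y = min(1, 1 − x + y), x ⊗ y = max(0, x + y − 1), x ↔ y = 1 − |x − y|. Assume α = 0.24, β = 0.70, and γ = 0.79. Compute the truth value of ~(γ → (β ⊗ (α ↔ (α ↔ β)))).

0.39

α ↔ β = 1 − |0.24 − 0.70| = 1 − 0.46 = 0.54
α ↔ (α ↔ β) = 1 − |0.24 − 0.54| = 1 − 0.30 = 0.70
β ⊗ (α ↔ (α ↔ β)) = max(0, 0.70 + 0.70 − 1) = max(0, 0.40) = 0.40
γ → (β ⊗ (α ↔ (α ↔ β))) = min(1, 1 − 0.79 + 0.40) = min(1, 0.61) = 0.61
~(γ → (β ⊗ (α ↔ (α ↔ β)))) = 1 − 0.61 = 0.39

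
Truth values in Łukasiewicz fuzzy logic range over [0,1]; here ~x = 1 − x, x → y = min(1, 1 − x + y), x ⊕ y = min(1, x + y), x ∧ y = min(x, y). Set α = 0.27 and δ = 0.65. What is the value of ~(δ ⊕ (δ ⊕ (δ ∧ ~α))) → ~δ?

1.00

~α = 1 − 0.27 = 0.73
δ ∧ ~α = min(0.65, 0.73) = 0.65
δ ⊕ (δ ∧ ~α) = min(1, 0.65 + 0.65) = min(1, 1.30) = 1.00
δ ⊕ (δ ⊕ (δ ∧ ~α)) = min(1, 0.65 + 1.00) = min(1, 1.65) = 1.00
~(δ ⊕ (δ ⊕ (δ ∧ ~α))) = 1 − 1.00 = 0.00
~δ = 1 − 0.65 = 0.35
~(δ ⊕ (δ ⊕ (δ ∧ ~α))) → ~δ = min(1, 1 − 0.00 + 0.35) = min(1, 1.35) = 1.00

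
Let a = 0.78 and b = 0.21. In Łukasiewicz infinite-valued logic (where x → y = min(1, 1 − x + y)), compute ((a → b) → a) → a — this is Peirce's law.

a → b = min(1, 1 − 0.78 + 0.21) = min(1, 0.43) = 0.43
(a → b) → a = min(1, 1 − 0.43 + 0.78) = min(1, 1.35) = 1.00
((a → b) → a) → a = min(1, 1 − 1.00 + 0.78) = min(1, 0.78) = 0.78
(The value 0.78 < 1 shows this instance is not satisfied; not a Ł∞-tautology in general.)

0.78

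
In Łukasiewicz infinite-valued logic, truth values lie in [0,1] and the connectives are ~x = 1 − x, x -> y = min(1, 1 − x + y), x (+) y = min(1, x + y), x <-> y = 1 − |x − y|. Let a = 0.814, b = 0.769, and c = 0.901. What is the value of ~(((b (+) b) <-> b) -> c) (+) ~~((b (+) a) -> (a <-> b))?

b (+) b = min(1, 0.769 + 0.769) = min(1, 1.538) = 1.000
(b (+) b) <-> b = 1 − |1.000 − 0.769| = 1 − 0.231 = 0.769
((b (+) b) <-> b) -> c = min(1, 1 − 0.769 + 0.901) = min(1, 1.132) = 1.000
~(((b (+) b) <-> b) -> c) = 1 − 1.000 = 0.000
b (+) a = min(1, 0.769 + 0.814) = min(1, 1.583) = 1.000
a <-> b = 1 − |0.814 − 0.769| = 1 − 0.045 = 0.955
(b (+) a) -> (a <-> b) = min(1, 1 − 1.000 + 0.955) = min(1, 0.955) = 0.955
~((b (+) a) -> (a <-> b)) = 1 − 0.955 = 0.045
~~((b (+) a) -> (a <-> b)) = 1 − 0.045 = 0.955
~(((b (+) b) <-> b) -> c) (+) ~~((b (+) a) -> (a <-> b)) = min(1, 0.000 + 0.955) = min(1, 0.955) = 0.955

0.955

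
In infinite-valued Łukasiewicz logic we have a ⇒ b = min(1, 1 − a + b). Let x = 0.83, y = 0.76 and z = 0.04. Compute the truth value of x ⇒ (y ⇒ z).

0.45

y ⇒ z = min(1, 1 − 0.76 + 0.04) = min(1, 0.28) = 0.28
x ⇒ (y ⇒ z) = min(1, 1 − 0.83 + 0.28) = min(1, 0.45) = 0.45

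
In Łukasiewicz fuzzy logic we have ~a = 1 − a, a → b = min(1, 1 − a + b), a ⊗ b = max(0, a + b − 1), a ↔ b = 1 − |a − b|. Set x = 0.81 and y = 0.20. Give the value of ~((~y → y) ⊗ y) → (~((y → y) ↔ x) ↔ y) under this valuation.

~y = 1 − 0.20 = 0.80
~y → y = min(1, 1 − 0.80 + 0.20) = min(1, 0.40) = 0.40
(~y → y) ⊗ y = max(0, 0.40 + 0.20 − 1) = max(0, -0.40) = 0.00
~((~y → y) ⊗ y) = 1 − 0.00 = 1.00
y → y = min(1, 1 − 0.20 + 0.20) = min(1, 1.00) = 1.00
(y → y) ↔ x = 1 − |1.00 − 0.81| = 1 − 0.19 = 0.81
~((y → y) ↔ x) = 1 − 0.81 = 0.19
~((y → y) ↔ x) ↔ y = 1 − |0.19 − 0.20| = 1 − 0.01 = 0.99
~((~y → y) ⊗ y) → (~((y → y) ↔ x) ↔ y) = min(1, 1 − 1.00 + 0.99) = min(1, 0.99) = 0.99

0.99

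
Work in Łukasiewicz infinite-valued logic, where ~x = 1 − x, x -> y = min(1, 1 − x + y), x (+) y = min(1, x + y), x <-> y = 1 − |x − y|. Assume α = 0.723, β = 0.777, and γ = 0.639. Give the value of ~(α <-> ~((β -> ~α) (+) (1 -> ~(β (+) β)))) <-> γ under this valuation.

~α = 1 − 0.723 = 0.277
β -> ~α = min(1, 1 − 0.777 + 0.277) = min(1, 0.500) = 0.500
β (+) β = min(1, 0.777 + 0.777) = min(1, 1.554) = 1.000
~(β (+) β) = 1 − 1.000 = 0.000
1 -> ~(β (+) β) = min(1, 1 − 1.000 + 0.000) = min(1, 0.000) = 0.000
(β -> ~α) (+) (1 -> ~(β (+) β)) = min(1, 0.500 + 0.000) = min(1, 0.500) = 0.500
~((β -> ~α) (+) (1 -> ~(β (+) β))) = 1 − 0.500 = 0.500
α <-> ~((β -> ~α) (+) (1 -> ~(β (+) β))) = 1 − |0.723 − 0.500| = 1 − 0.223 = 0.777
~(α <-> ~((β -> ~α) (+) (1 -> ~(β (+) β)))) = 1 − 0.777 = 0.223
~(α <-> ~((β -> ~α) (+) (1 -> ~(β (+) β)))) <-> γ = 1 − |0.223 − 0.639| = 1 − 0.416 = 0.584

0.584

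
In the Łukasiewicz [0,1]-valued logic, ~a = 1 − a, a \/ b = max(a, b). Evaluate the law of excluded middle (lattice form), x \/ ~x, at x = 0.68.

0.68

~x = 1 − 0.68 = 0.32
x \/ ~x = max(0.68, 0.32) = 0.68
(The value 0.68 < 1 shows this instance is not satisfied; not a Ł∞-tautology — its value is max(a, 1−a).)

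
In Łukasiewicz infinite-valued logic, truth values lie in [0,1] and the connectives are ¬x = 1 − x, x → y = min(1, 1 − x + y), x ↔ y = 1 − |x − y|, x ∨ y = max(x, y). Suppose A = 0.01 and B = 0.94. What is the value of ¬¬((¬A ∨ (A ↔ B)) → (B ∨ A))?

0.95

¬A = 1 − 0.01 = 0.99
A ↔ B = 1 − |0.01 − 0.94| = 1 − 0.93 = 0.07
¬A ∨ (A ↔ B) = max(0.99, 0.07) = 0.99
B ∨ A = max(0.94, 0.01) = 0.94
(¬A ∨ (A ↔ B)) → (B ∨ A) = min(1, 1 − 0.99 + 0.94) = min(1, 0.95) = 0.95
¬((¬A ∨ (A ↔ B)) → (B ∨ A)) = 1 − 0.95 = 0.05
¬¬((¬A ∨ (A ↔ B)) → (B ∨ A)) = 1 − 0.05 = 0.95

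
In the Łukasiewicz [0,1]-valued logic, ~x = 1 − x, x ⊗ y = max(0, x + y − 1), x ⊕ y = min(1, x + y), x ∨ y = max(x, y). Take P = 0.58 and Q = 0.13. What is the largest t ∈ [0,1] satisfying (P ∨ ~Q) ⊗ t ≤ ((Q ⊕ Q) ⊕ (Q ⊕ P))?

~Q = 1 − 0.13 = 0.87
P ∨ ~Q = max(0.58, 0.87) = 0.87
So the left factor is P ∨ ~Q = 0.87.
Q ⊕ Q = min(1, 0.13 + 0.13) = min(1, 0.26) = 0.26
Q ⊕ P = min(1, 0.13 + 0.58) = min(1, 0.71) = 0.71
(Q ⊕ Q) ⊕ (Q ⊕ P) = min(1, 0.26 + 0.71) = min(1, 0.97) = 0.97
So the right-hand bound is (Q ⊕ Q) ⊕ (Q ⊕ P) = 0.97.
The residuum of the Łukasiewicz t-norm gives the supremum: min(1, 1 − 0.87 + 0.97).
1 − 0.87 + 0.97 = 1.10, so t = min(1, 1.10) = 1.00.
Check: 0.87 ⊗ 1.00 = max(0, 0.87) = 0.87 ≤ 0.97.

1.00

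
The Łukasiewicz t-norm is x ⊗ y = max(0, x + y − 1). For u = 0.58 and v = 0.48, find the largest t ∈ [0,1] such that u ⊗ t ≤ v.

The residuum of the Łukasiewicz t-norm gives the supremum: min(1, 1 − 0.58 + 0.48).
1 − 0.58 + 0.48 = 0.90, so t = min(1, 0.90) = 0.90.
Check: 0.58 ⊗ 0.90 = max(0, 0.48) = 0.48 ≤ 0.48.

0.90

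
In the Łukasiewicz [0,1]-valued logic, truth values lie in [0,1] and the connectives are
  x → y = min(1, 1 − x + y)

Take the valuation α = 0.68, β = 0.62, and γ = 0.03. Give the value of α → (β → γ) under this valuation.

β → γ = min(1, 1 − 0.62 + 0.03) = min(1, 0.41) = 0.41
α → (β → γ) = min(1, 1 − 0.68 + 0.41) = min(1, 0.73) = 0.73

0.73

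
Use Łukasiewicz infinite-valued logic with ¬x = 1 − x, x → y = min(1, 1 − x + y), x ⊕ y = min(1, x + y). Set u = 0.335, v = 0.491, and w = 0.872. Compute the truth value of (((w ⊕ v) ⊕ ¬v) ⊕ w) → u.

0.335

w ⊕ v = min(1, 0.872 + 0.491) = min(1, 1.363) = 1.000
¬v = 1 − 0.491 = 0.509
(w ⊕ v) ⊕ ¬v = min(1, 1.000 + 0.509) = min(1, 1.509) = 1.000
((w ⊕ v) ⊕ ¬v) ⊕ w = min(1, 1.000 + 0.872) = min(1, 1.872) = 1.000
(((w ⊕ v) ⊕ ¬v) ⊕ w) → u = min(1, 1 − 1.000 + 0.335) = min(1, 0.335) = 0.335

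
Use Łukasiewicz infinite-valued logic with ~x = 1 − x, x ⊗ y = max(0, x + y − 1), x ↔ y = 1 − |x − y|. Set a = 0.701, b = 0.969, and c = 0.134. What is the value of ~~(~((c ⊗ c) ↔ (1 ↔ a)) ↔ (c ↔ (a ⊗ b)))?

c ⊗ c = max(0, 0.134 + 0.134 − 1) = max(0, -0.732) = 0.000
1 ↔ a = 1 − |1.000 − 0.701| = 1 − 0.299 = 0.701
(c ⊗ c) ↔ (1 ↔ a) = 1 − |0.000 − 0.701| = 1 − 0.701 = 0.299
~((c ⊗ c) ↔ (1 ↔ a)) = 1 − 0.299 = 0.701
a ⊗ b = max(0, 0.701 + 0.969 − 1) = max(0, 0.670) = 0.670
c ↔ (a ⊗ b) = 1 − |0.134 − 0.670| = 1 − 0.536 = 0.464
~((c ⊗ c) ↔ (1 ↔ a)) ↔ (c ↔ (a ⊗ b)) = 1 − |0.701 − 0.464| = 1 − 0.237 = 0.763
~(~((c ⊗ c) ↔ (1 ↔ a)) ↔ (c ↔ (a ⊗ b))) = 1 − 0.763 = 0.237
~~(~((c ⊗ c) ↔ (1 ↔ a)) ↔ (c ↔ (a ⊗ b))) = 1 − 0.237 = 0.763

0.763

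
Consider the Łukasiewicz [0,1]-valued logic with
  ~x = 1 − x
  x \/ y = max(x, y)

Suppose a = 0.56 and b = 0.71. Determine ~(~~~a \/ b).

~a = 1 − 0.56 = 0.44
~~a = 1 − 0.44 = 0.56
~~~a = 1 − 0.56 = 0.44
~~~a \/ b = max(0.44, 0.71) = 0.71
~(~~~a \/ b) = 1 − 0.71 = 0.29

0.29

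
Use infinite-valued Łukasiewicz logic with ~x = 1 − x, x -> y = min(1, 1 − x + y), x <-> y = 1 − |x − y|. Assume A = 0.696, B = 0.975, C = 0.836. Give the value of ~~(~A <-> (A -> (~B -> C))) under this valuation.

~A = 1 − 0.696 = 0.304
~B = 1 − 0.975 = 0.025
~B -> C = min(1, 1 − 0.025 + 0.836) = min(1, 1.811) = 1.000
A -> (~B -> C) = min(1, 1 − 0.696 + 1.000) = min(1, 1.304) = 1.000
~A <-> (A -> (~B -> C)) = 1 − |0.304 − 1.000| = 1 − 0.696 = 0.304
~(~A <-> (A -> (~B -> C))) = 1 − 0.304 = 0.696
~~(~A <-> (A -> (~B -> C))) = 1 − 0.696 = 0.304

0.304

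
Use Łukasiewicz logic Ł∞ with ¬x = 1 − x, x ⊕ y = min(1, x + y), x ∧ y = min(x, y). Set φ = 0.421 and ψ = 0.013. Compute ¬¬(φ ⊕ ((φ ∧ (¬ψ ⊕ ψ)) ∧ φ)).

0.842

¬ψ = 1 − 0.013 = 0.987
¬ψ ⊕ ψ = min(1, 0.987 + 0.013) = min(1, 1.000) = 1.000
φ ∧ (¬ψ ⊕ ψ) = min(0.421, 1.000) = 0.421
(φ ∧ (¬ψ ⊕ ψ)) ∧ φ = min(0.421, 0.421) = 0.421
φ ⊕ ((φ ∧ (¬ψ ⊕ ψ)) ∧ φ) = min(1, 0.421 + 0.421) = min(1, 0.842) = 0.842
¬(φ ⊕ ((φ ∧ (¬ψ ⊕ ψ)) ∧ φ)) = 1 − 0.842 = 0.158
¬¬(φ ⊕ ((φ ∧ (¬ψ ⊕ ψ)) ∧ φ)) = 1 − 0.158 = 0.842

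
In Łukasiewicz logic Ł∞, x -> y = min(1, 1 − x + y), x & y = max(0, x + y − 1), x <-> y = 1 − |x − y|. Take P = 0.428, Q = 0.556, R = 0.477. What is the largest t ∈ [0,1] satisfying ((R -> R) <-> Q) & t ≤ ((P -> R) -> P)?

0.872

R -> R = min(1, 1 − 0.477 + 0.477) = min(1, 1.000) = 1.000
(R -> R) <-> Q = 1 − |1.000 − 0.556| = 1 − 0.444 = 0.556
So the left factor is (R -> R) <-> Q = 0.556.
P -> R = min(1, 1 − 0.428 + 0.477) = min(1, 1.049) = 1.000
(P -> R) -> P = min(1, 1 − 1.000 + 0.428) = min(1, 0.428) = 0.428
So the right-hand bound is (P -> R) -> P = 0.428.
The residuum of the Łukasiewicz t-norm gives the supremum: min(1, 1 − 0.556 + 0.428).
1 − 0.556 + 0.428 = 0.872, so t = min(1, 0.872) = 0.872.
Check: 0.556 & 0.872 = max(0, 0.428) = 0.428 ≤ 0.428.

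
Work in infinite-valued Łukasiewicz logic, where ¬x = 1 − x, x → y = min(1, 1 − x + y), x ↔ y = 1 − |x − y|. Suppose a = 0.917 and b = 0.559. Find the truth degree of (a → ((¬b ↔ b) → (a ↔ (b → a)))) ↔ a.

0.917

¬b = 1 − 0.559 = 0.441
¬b ↔ b = 1 − |0.441 − 0.559| = 1 − 0.118 = 0.882
b → a = min(1, 1 − 0.559 + 0.917) = min(1, 1.358) = 1.000
a ↔ (b → a) = 1 − |0.917 − 1.000| = 1 − 0.083 = 0.917
(¬b ↔ b) → (a ↔ (b → a)) = min(1, 1 − 0.882 + 0.917) = min(1, 1.035) = 1.000
a → ((¬b ↔ b) → (a ↔ (b → a))) = min(1, 1 − 0.917 + 1.000) = min(1, 1.083) = 1.000
(a → ((¬b ↔ b) → (a ↔ (b → a)))) ↔ a = 1 − |1.000 − 0.917| = 1 − 0.083 = 0.917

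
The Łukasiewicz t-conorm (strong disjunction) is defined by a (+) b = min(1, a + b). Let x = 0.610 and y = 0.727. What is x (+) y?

1.000

x (+) y = min(1, 0.610 + 0.727) = min(1, 1.337) = 1.000
For comparison, the Gödel t-conorm max(a, b) would give 0.727.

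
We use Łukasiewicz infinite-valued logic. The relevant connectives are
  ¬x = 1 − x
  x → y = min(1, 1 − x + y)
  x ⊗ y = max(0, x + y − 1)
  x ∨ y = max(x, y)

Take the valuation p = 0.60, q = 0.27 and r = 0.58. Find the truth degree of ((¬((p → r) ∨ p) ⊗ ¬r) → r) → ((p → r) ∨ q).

p → r = min(1, 1 − 0.60 + 0.58) = min(1, 0.98) = 0.98
(p → r) ∨ p = max(0.98, 0.60) = 0.98
¬((p → r) ∨ p) = 1 − 0.98 = 0.02
¬r = 1 − 0.58 = 0.42
¬((p → r) ∨ p) ⊗ ¬r = max(0, 0.02 + 0.42 − 1) = max(0, -0.56) = 0.00
(¬((p → r) ∨ p) ⊗ ¬r) → r = min(1, 1 − 0.00 + 0.58) = min(1, 1.58) = 1.00
(p → r) ∨ q = max(0.98, 0.27) = 0.98
((¬((p → r) ∨ p) ⊗ ¬r) → r) → ((p → r) ∨ q) = min(1, 1 − 1.00 + 0.98) = min(1, 0.98) = 0.98

0.98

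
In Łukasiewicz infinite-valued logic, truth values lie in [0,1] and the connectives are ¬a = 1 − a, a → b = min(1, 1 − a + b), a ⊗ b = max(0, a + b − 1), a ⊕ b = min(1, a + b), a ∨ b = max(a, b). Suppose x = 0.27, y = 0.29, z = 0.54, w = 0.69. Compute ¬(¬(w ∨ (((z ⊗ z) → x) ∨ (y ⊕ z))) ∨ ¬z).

0.54

z ⊗ z = max(0, 0.54 + 0.54 − 1) = max(0, 0.08) = 0.08
(z ⊗ z) → x = min(1, 1 − 0.08 + 0.27) = min(1, 1.19) = 1.00
y ⊕ z = min(1, 0.29 + 0.54) = min(1, 0.83) = 0.83
((z ⊗ z) → x) ∨ (y ⊕ z) = max(1.00, 0.83) = 1.00
w ∨ (((z ⊗ z) → x) ∨ (y ⊕ z)) = max(0.69, 1.00) = 1.00
¬(w ∨ (((z ⊗ z) → x) ∨ (y ⊕ z))) = 1 − 1.00 = 0.00
¬z = 1 − 0.54 = 0.46
¬(w ∨ (((z ⊗ z) → x) ∨ (y ⊕ z))) ∨ ¬z = max(0.00, 0.46) = 0.46
¬(¬(w ∨ (((z ⊗ z) → x) ∨ (y ⊕ z))) ∨ ¬z) = 1 − 0.46 = 0.54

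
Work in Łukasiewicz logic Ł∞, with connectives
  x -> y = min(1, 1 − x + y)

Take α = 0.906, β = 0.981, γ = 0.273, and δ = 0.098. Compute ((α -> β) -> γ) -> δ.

0.825

α -> β = min(1, 1 − 0.906 + 0.981) = min(1, 1.075) = 1.000
(α -> β) -> γ = min(1, 1 − 1.000 + 0.273) = min(1, 0.273) = 0.273
((α -> β) -> γ) -> δ = min(1, 1 − 0.273 + 0.098) = min(1, 0.825) = 0.825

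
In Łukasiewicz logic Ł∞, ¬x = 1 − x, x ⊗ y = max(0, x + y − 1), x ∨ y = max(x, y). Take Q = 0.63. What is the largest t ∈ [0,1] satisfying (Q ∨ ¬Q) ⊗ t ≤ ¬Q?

0.74

¬Q = 1 − 0.63 = 0.37
Q ∨ ¬Q = max(0.63, 0.37) = 0.63
So the left factor is Q ∨ ¬Q = 0.63.
So the right-hand bound is ¬Q = 0.37.
The residuum of the Łukasiewicz t-norm gives the supremum: min(1, 1 − 0.63 + 0.37).
1 − 0.63 + 0.37 = 0.74, so t = min(1, 0.74) = 0.74.
Check: 0.63 ⊗ 0.74 = max(0, 0.37) = 0.37 ≤ 0.37.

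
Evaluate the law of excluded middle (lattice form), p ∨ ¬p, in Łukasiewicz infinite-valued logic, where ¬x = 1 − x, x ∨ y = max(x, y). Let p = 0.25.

0.75

¬p = 1 − 0.25 = 0.75
p ∨ ¬p = max(0.25, 0.75) = 0.75
(The value 0.75 < 1 shows this instance is not satisfied; not a Ł∞-tautology — its value is max(a, 1−a).)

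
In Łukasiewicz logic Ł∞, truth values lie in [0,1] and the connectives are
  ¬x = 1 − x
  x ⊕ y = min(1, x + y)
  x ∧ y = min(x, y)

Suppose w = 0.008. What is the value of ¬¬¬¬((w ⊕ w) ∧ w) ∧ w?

0.008

w ⊕ w = min(1, 0.008 + 0.008) = min(1, 0.016) = 0.016
(w ⊕ w) ∧ w = min(0.016, 0.008) = 0.008
¬((w ⊕ w) ∧ w) = 1 − 0.008 = 0.992
¬¬((w ⊕ w) ∧ w) = 1 − 0.992 = 0.008
¬¬¬((w ⊕ w) ∧ w) = 1 − 0.008 = 0.992
¬¬¬¬((w ⊕ w) ∧ w) = 1 − 0.992 = 0.008
¬¬¬¬((w ⊕ w) ∧ w) ∧ w = min(0.008, 0.008) = 0.008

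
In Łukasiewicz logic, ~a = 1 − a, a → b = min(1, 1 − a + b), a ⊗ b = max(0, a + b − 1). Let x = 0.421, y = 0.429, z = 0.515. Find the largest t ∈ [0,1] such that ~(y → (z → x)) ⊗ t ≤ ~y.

z → x = min(1, 1 − 0.515 + 0.421) = min(1, 0.906) = 0.906
y → (z → x) = min(1, 1 − 0.429 + 0.906) = min(1, 1.477) = 1.000
~(y → (z → x)) = 1 − 1.000 = 0.000
So the left factor is ~(y → (z → x)) = 0.000.
~y = 1 − 0.429 = 0.571
So the right-hand bound is ~y = 0.571.
The residuum of the Łukasiewicz t-norm gives the supremum: min(1, 1 − 0.000 + 0.571).
1 − 0.000 + 0.571 = 1.571, so t = min(1, 1.571) = 1.000.
Check: 0.000 ⊗ 1.000 = max(0, 0.000) = 0.000 ≤ 0.571.

1.000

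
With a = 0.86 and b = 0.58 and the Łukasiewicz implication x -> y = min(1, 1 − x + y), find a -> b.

a -> b = min(1, 1 − 0.86 + 0.58) = min(1, 0.72) = 0.72
For comparison, the Gödel implication (1 if x ≤ y else y) would give 0.58.

0.72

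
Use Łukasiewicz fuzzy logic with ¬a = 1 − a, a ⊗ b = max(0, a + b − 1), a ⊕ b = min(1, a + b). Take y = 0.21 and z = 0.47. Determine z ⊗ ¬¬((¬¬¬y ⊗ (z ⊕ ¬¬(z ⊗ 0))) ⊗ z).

¬y = 1 − 0.21 = 0.79
¬¬y = 1 − 0.79 = 0.21
¬¬¬y = 1 − 0.21 = 0.79
z ⊗ 0 = max(0, 0.47 + 0.00 − 1) = max(0, -0.53) = 0.00
¬(z ⊗ 0) = 1 − 0.00 = 1.00
¬¬(z ⊗ 0) = 1 − 1.00 = 0.00
z ⊕ ¬¬(z ⊗ 0) = min(1, 0.47 + 0.00) = min(1, 0.47) = 0.47
¬¬¬y ⊗ (z ⊕ ¬¬(z ⊗ 0)) = max(0, 0.79 + 0.47 − 1) = max(0, 0.26) = 0.26
(¬¬¬y ⊗ (z ⊕ ¬¬(z ⊗ 0))) ⊗ z = max(0, 0.26 + 0.47 − 1) = max(0, -0.27) = 0.00
¬((¬¬¬y ⊗ (z ⊕ ¬¬(z ⊗ 0))) ⊗ z) = 1 − 0.00 = 1.00
¬¬((¬¬¬y ⊗ (z ⊕ ¬¬(z ⊗ 0))) ⊗ z) = 1 − 1.00 = 0.00
z ⊗ ¬¬((¬¬¬y ⊗ (z ⊕ ¬¬(z ⊗ 0))) ⊗ z) = max(0, 0.47 + 0.00 − 1) = max(0, -0.53) = 0.00

0.00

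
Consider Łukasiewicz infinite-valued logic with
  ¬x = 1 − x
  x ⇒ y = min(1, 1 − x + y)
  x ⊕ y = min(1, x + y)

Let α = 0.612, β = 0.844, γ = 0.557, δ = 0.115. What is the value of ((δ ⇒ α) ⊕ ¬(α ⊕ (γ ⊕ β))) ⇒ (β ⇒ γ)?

δ ⇒ α = min(1, 1 − 0.115 + 0.612) = min(1, 1.497) = 1.000
γ ⊕ β = min(1, 0.557 + 0.844) = min(1, 1.401) = 1.000
α ⊕ (γ ⊕ β) = min(1, 0.612 + 1.000) = min(1, 1.612) = 1.000
¬(α ⊕ (γ ⊕ β)) = 1 − 1.000 = 0.000
(δ ⇒ α) ⊕ ¬(α ⊕ (γ ⊕ β)) = min(1, 1.000 + 0.000) = min(1, 1.000) = 1.000
β ⇒ γ = min(1, 1 − 0.844 + 0.557) = min(1, 0.713) = 0.713
((δ ⇒ α) ⊕ ¬(α ⊕ (γ ⊕ β))) ⇒ (β ⇒ γ) = min(1, 1 − 1.000 + 0.713) = min(1, 0.713) = 0.713

0.713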